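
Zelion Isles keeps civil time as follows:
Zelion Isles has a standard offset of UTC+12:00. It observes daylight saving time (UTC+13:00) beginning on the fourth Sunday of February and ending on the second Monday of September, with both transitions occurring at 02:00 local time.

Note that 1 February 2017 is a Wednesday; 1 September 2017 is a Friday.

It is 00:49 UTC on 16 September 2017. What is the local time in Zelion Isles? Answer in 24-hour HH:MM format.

12:49

1 February 2017 is a Wednesday, so the first Sunday is February 5 and the fourth is February 26.
1 September 2017 is a Friday, so the first Monday is September 4 and the second is September 11.
At the standard offset (UTC+12:00), 00:49 UTC + 12h = 12:49 Zelion Isles standard time.
The standard-time date in Zelion Isles, 16 September 2017, does not fall between 26 February and 11 September, so daylight saving is not in effect and Zelion Isles is at UTC+12:00.
00:49 UTC + 12h = 12:49 local.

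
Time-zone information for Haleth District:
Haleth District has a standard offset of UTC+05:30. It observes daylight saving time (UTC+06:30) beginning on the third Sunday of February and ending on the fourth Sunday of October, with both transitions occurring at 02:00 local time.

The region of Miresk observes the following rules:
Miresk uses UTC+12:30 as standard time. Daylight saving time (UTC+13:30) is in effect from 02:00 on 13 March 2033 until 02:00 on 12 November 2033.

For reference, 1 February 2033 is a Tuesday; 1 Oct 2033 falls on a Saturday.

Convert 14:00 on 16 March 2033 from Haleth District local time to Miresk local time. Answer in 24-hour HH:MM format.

21:00

1 February 2033 is a Tuesday, so the first Sunday is February 6 and the third is February 20.
1 October 2033 is a Saturday, so the first Sunday is October 2 and the fourth is October 23.
Daylight saving runs 20 February – 23 October; 16 March 2033 is inside that window, so Haleth District is at UTC+06:30.
14:00 Haleth District − 6h30m = 07:30 UTC.
At the standard offset (UTC+12:30), 07:30 UTC + 12h30m = 20:00 Miresk standard time.
The standard-time date in Miresk, 16 March 2033, lies within the daylight-saving period (13 March – 12 November), so Miresk is on daylight time, UTC+13:30.
07:30 UTC + 13h30m = 21:00 Miresk.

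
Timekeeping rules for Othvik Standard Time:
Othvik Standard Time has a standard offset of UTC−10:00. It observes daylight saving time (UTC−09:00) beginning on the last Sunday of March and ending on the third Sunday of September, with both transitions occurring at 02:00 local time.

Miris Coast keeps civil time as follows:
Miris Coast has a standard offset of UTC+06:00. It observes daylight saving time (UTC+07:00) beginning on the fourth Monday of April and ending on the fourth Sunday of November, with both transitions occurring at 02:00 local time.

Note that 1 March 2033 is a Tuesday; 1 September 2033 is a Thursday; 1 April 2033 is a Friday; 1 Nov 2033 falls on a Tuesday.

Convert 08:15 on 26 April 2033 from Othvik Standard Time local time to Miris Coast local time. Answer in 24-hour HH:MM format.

00:15

1 March 2033 is a Tuesday, so Sundays fall on 6, 13, 20, 27; the last is March 27.
1 September 2033 is a Thursday, so the first Sunday is September 4 and the third is September 18.
Daylight saving runs 27 March – 18 September; 26 April 2033 is inside that window, so Othvik Standard Time is at UTC−09:00.
08:15 Othvik Standard Time + 9h = 17:15 UTC.
1 April 2033 is a Friday, so the first Monday is April 4 and the fourth is April 25.
1 November 2033 is a Tuesday, so the first Sunday is November 6 and the fourth is November 27.
At the standard offset (UTC+06:00), 17:15 UTC + 6h = 23:15 Miris Coast standard time.
The standard-time date in Miris Coast, 26 April 2033, falls between 25 April and 27 November, so daylight saving is in effect and Miris Coast is at UTC+07:00.
17:15 UTC + 7h = 00:15 Miris Coast (rolling into the next day, 27 April 2033).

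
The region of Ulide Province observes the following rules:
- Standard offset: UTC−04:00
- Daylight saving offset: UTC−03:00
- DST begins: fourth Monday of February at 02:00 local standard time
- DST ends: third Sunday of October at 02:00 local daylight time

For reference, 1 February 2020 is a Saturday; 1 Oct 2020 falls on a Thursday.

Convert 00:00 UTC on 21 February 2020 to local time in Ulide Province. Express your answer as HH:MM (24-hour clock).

20:00

1 February 2020 is a Saturday, so the first Monday is February 3 and the fourth is February 24.
1 October 2020 is a Thursday, so the first Sunday is October 4 and the third is October 18.
At the standard offset (UTC−04:00), 00:00 UTC − 4h = 20:00 Ulide Province standard time (rolling into the previous day, 20 February 2020).
The standard-time date in Ulide Province, 20 February 2020, is outside the daylight-saving period (24 February – 18 October), so Ulide Province is on standard time, UTC−04:00.
00:00 UTC − 4h = 20:00 local (rolling into the previous day, 20 February 2020).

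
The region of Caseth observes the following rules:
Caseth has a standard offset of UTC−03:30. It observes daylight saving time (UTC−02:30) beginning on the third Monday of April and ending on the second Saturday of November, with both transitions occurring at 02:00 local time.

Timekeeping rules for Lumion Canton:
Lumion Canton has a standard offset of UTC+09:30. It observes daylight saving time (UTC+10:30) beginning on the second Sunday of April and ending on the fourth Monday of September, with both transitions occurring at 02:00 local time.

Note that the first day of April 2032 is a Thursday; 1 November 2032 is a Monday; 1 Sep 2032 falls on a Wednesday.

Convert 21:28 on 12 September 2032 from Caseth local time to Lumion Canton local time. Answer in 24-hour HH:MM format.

1 April 2032 is a Thursday, so the first Monday is April 5 and the third is April 19.
1 November 2032 is a Monday, so the first Saturday is November 6 and the second is November 13.
12 September 2032 falls between 19 April and 13 November, so daylight saving is in effect and Caseth is at UTC−02:30.
21:28 Caseth + 2h30m = 23:58 UTC.
1 April 2032 is a Thursday, so the first Sunday is April 4 and the second is April 11.
1 September 2032 is a Wednesday, so the first Monday is September 6 and the fourth is September 27.
At the standard offset (UTC+09:30), 23:58 UTC + 9h30m = 09:28 Lumion Canton standard time (rolling into the next day, 13 September 2032).
Daylight saving runs 11 April – 27 September; the standard-time date in Lumion Canton, 13 September 2032, is inside that window, so Lumion Canton is at UTC+10:30.
23:58 UTC + 10h30m = 10:28 Lumion Canton (rolling into the next day, 13 September 2032).

10:28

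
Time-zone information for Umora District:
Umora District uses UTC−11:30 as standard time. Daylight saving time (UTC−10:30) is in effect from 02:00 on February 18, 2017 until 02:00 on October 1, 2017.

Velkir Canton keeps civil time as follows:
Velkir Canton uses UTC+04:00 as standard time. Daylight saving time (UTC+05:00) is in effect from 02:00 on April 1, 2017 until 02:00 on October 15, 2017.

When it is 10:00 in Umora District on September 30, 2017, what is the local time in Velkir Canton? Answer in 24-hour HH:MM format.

September 30, 2017 lies within the daylight-saving period (18 February – 1 October), so Umora District is on daylight time, UTC−10:30.
10:00 Umora District + 10h30m = 20:30 UTC.
At the standard offset (UTC+04:00), 20:30 UTC + 4h = 00:30 Velkir Canton standard time (rolling into the next day, 1 October 2017).
The standard-time date in Velkir Canton, October 1, 2017, lies within the daylight-saving period (1 April – 15 October), so Velkir Canton is on daylight time, UTC+05:00.
20:30 UTC + 5h = 01:30 Velkir Canton (rolling into the next day, 1 October 2017).

01:30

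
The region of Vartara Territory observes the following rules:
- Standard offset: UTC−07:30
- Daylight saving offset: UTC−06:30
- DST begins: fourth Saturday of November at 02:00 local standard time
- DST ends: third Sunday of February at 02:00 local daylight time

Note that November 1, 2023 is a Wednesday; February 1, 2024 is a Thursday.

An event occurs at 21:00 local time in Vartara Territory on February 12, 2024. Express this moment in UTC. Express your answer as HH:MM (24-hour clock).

1 November 2023 is a Wednesday, so the first Saturday is November 4 and the fourth is November 25.
1 February 2024 is a Thursday, so the first Sunday is February 4 and the third is February 18.
February 12, 2024 lies within the daylight-saving period (25 November 2023 – 18 February 2024), so Vartara Territory is on daylight time, UTC−06:30.
21:00 local + 6h30m = 03:30 UTC (rolling into the next day, 13 February 2024).

03:30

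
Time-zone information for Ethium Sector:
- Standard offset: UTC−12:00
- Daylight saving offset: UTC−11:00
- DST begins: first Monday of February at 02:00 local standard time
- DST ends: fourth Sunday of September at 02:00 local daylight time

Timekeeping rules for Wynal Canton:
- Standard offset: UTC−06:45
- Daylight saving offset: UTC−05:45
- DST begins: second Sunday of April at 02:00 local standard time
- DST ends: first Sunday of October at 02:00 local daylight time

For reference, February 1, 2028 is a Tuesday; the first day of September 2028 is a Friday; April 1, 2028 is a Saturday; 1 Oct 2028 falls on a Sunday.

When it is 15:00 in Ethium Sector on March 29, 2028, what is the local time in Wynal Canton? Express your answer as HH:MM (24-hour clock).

19:15

1 February 2028 is a Tuesday, so the first Monday is February 7.
1 September 2028 is a Friday, so the first Sunday is September 3 and the fourth is September 24.
Daylight saving runs 7 February – 24 September; March 29, 2028 is inside that window, so Ethium Sector is at UTC−11:00.
15:00 Ethium Sector + 11h = 02:00 UTC (rolling into the next day, 30 March 2028).
1 April 2028 is a Saturday, so the first Sunday is April 2 and the second is April 9.
1 October 2028 is a Sunday, so the first Sunday is October 1.
At the standard offset (UTC−06:45), 02:00 UTC − 6h45m = 19:15 Wynal Canton standard time (rolling into the previous day, 29 March 2028).
The standard-time date in Wynal Canton, March 29, 2028, is outside the daylight-saving period (9 April – 1 October), so Wynal Canton is on standard time, UTC−06:45.
02:00 UTC − 6h45m = 19:15 Wynal Canton (rolling into the previous day, 29 March 2028).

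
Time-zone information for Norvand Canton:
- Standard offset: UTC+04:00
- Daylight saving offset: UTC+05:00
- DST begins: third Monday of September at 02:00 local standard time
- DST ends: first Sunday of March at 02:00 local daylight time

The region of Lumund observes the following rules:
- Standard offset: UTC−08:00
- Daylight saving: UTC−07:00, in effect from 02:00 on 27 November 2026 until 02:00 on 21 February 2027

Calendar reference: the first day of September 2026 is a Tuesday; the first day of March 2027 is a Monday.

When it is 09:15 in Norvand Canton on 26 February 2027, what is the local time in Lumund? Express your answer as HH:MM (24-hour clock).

20:15

1 September 2026 is a Tuesday, so the first Monday is September 7 and the third is September 21.
1 March 2027 is a Monday, so the first Sunday is March 7.
26 February 2027 falls between 21 September 2026 and 7 March 2027, so daylight saving is in effect and Norvand Canton is at UTC+05:00.
09:15 Norvand Canton − 5h = 04:15 UTC.
At the standard offset (UTC−08:00), 04:15 UTC − 8h = 20:15 Lumund standard time (rolling into the previous day, 25 February 2027).
The standard-time date in Lumund, 25 February 2027, is outside the daylight-saving period (27 November 2026 – 21 February 2027), so Lumund is on standard time, UTC−08:00.
04:15 UTC − 8h = 20:15 Lumund (rolling into the previous day, 25 February 2027).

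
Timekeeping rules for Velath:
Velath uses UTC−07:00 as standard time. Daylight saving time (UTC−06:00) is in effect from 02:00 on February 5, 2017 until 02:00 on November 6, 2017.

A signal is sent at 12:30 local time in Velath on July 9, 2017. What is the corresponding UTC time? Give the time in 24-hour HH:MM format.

July 9, 2017 lies within the daylight-saving period (5 February – 6 November), so Velath is on daylight time, UTC−06:00.
12:30 local + 6h = 18:30 UTC.

18:30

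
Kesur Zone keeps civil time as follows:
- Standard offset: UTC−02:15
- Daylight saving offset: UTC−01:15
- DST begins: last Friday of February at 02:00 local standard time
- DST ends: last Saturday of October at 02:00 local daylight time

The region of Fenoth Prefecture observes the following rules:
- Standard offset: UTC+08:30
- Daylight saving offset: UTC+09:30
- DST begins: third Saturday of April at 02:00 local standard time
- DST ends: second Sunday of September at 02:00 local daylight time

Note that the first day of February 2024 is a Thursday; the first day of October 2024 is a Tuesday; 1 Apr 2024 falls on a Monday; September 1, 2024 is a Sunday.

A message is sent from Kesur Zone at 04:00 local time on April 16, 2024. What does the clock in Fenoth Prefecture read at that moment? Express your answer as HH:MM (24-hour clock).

1 February 2024 is a Thursday, so Fridays fall on 2, 9, 16, 23; the last is February 23.
1 October 2024 is a Tuesday, so Saturdays fall on 5, 12, 19, 26; the last is October 26.
April 16, 2024 falls between 23 February and 26 October, so daylight saving is in effect and Kesur Zone is at UTC−01:15.
04:00 Kesur Zone + 1h15m = 05:15 UTC.
1 April 2024 is a Monday, so the first Saturday is April 6 and the third is April 20.
1 September 2024 is a Sunday, so the first Sunday is September 1 and the second is September 8.
At the standard offset (UTC+08:30), 05:15 UTC + 8h30m = 13:45 Fenoth Prefecture standard time.
The standard-time date in Fenoth Prefecture, April 16, 2024, does not fall between 20 April and 8 September, so daylight saving is not in effect and Fenoth Prefecture is at UTC+08:30.
05:15 UTC + 8h30m = 13:45 Fenoth Prefecture.

13:45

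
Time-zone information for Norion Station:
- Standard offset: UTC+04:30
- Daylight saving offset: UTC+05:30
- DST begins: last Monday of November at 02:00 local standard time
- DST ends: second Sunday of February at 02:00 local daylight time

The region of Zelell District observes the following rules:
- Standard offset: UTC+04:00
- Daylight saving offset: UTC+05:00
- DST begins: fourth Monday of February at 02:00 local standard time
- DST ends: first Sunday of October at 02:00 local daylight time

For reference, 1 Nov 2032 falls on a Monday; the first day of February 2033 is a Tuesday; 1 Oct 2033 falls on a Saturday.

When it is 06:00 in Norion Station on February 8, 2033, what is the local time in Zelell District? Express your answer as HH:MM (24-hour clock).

1 November 2032 is a Monday, so Mondays fall on 1, 8, 15, 22, 29; the last is November 29.
1 February 2033 is a Tuesday, so the first Sunday is February 6 and the second is February 13.
Daylight saving runs 29 November 2032 – 13 February 2033; February 8, 2033 is inside that window, so Norion Station is at UTC+05:30.
06:00 Norion Station − 5h30m = 00:30 UTC.
1 February 2033 is a Tuesday, so the first Monday is February 7 and the fourth is February 28.
1 October 2033 is a Saturday, so the first Sunday is October 2.
At the standard offset (UTC+04:00), 00:30 UTC + 4h = 04:30 Zelell District standard time.
The standard-time date in Zelell District, February 8, 2033, is outside the daylight-saving period (28 February – 2 October), so Zelell District is on standard time, UTC+04:00.
00:30 UTC + 4h = 04:30 Zelell District.

04:30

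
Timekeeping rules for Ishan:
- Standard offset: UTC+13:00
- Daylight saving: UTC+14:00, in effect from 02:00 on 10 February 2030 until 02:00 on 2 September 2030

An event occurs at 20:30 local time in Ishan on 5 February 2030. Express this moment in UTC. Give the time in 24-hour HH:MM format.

5 February 2030 does not fall between 10 February and 2 September, so daylight saving is not in effect and Ishan is at UTC+13:00.
20:30 local − 13h = 07:30 UTC.

07:30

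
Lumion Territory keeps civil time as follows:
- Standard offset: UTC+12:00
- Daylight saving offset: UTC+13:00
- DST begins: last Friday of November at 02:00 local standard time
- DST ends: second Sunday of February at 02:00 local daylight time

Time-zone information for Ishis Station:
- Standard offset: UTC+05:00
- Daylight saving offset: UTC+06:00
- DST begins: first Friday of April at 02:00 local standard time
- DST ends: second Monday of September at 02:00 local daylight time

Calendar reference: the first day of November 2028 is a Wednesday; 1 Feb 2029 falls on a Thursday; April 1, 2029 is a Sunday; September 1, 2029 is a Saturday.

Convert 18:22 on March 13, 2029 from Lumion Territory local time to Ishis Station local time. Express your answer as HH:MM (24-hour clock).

11:22

1 November 2028 is a Wednesday, so Fridays fall on 3, 10, 17, 24; the last is November 24.
1 February 2029 is a Thursday, so the first Sunday is February 4 and the second is February 11.
Daylight saving runs 24 November 2028 – 11 February 2029; March 13, 2029 is outside that window, so Lumion Territory is on standard time at UTC+12:00.
18:22 Lumion Territory − 12h = 06:22 UTC.
1 April 2029 is a Sunday, so the first Friday is April 6.
1 September 2029 is a Saturday, so the first Monday is September 3 and the second is September 10.
At the standard offset (UTC+05:00), 06:22 UTC + 5h = 11:22 Ishis Station standard time.
Daylight saving runs 6 April – 10 September; the standard-time date in Ishis Station, March 13, 2029, is outside that window, so Ishis Station is on standard time at UTC+05:00.
06:22 UTC + 5h = 11:22 Ishis Station.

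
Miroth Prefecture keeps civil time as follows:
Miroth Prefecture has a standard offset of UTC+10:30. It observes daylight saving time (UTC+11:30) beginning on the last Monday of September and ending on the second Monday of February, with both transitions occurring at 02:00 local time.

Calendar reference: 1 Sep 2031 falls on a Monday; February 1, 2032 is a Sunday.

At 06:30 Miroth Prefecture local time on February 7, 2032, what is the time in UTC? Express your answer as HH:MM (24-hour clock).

19:00

1 September 2031 is a Monday, so Mondays fall on 1, 8, 15, 22, 29; the last is September 29.
1 February 2032 is a Sunday, so the first Monday is February 2 and the second is February 9.
February 7, 2032 falls between 29 September 2031 and 9 February 2032, so daylight saving is in effect and Miroth Prefecture is at UTC+11:30.
06:30 local − 11h30m = 19:00 UTC (rolling into the previous day, 6 February 2032).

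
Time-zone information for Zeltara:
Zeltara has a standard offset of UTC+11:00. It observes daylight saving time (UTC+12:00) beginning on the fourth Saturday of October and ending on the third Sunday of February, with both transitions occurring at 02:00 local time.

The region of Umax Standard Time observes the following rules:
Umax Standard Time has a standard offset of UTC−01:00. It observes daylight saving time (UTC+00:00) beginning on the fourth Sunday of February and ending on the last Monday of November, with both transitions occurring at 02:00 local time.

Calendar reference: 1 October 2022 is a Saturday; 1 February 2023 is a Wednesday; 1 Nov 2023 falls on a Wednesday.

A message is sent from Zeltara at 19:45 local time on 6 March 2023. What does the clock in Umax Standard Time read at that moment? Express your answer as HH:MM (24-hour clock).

08:45

1 October 2022 is a Saturday, so the first Saturday is October 1 and the fourth is October 22.
1 February 2023 is a Wednesday, so the first Sunday is February 5 and the third is February 19.
Daylight saving runs 22 October 2022 – 19 February 2023; 6 March 2023 is outside that window, so Zeltara is on standard time at UTC+11:00.
19:45 Zeltara − 11h = 08:45 UTC.
1 February 2023 is a Wednesday, so the first Sunday is February 5 and the fourth is February 26.
1 November 2023 is a Wednesday, so Mondays fall on 6, 13, 20, 27; the last is November 27.
At the standard offset (UTC−01:00), 08:45 UTC − 1h = 07:45 Umax Standard Time standard time.
The standard-time date in Umax Standard Time, 6 March 2023, lies within the daylight-saving period (26 February – 27 November), so Umax Standard Time is on daylight time, UTC+00:00.
08:45 UTC + 0h = 08:45 Umax Standard Time.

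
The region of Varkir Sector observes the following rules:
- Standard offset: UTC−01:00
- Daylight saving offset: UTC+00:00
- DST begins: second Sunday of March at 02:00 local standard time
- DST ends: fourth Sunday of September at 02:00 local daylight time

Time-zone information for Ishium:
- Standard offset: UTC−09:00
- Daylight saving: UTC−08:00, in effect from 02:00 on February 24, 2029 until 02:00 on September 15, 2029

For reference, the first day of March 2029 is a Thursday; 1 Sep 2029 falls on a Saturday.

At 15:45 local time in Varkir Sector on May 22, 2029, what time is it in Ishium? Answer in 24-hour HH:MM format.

07:45

1 March 2029 is a Thursday, so the first Sunday is March 4 and the second is March 11.
1 September 2029 is a Saturday, so the first Sunday is September 2 and the fourth is September 23.
Daylight saving runs 11 March – 23 September; May 22, 2029 is inside that window, so Varkir Sector is at UTC+00:00.
15:45 Varkir Sector − 0h = 15:45 UTC.
At the standard offset (UTC−09:00), 15:45 UTC − 9h = 06:45 Ishium standard time.
Daylight saving runs 24 February – 15 September; the standard-time date in Ishium, May 22, 2029, is inside that window, so Ishium is at UTC−08:00.
15:45 UTC − 8h = 07:45 Ishium.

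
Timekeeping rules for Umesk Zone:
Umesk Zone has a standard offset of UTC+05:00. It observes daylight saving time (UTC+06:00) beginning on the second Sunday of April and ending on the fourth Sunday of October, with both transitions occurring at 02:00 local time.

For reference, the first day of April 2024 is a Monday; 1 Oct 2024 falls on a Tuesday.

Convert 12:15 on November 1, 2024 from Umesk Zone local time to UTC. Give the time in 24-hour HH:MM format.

07:15

1 April 2024 is a Monday, so the first Sunday is April 7 and the second is April 14.
1 October 2024 is a Tuesday, so the first Sunday is October 6 and the fourth is October 27.
November 1, 2024 does not fall between 14 April and 27 October, so daylight saving is not in effect and Umesk Zone is at UTC+05:00.
12:15 local − 5h = 07:15 UTC.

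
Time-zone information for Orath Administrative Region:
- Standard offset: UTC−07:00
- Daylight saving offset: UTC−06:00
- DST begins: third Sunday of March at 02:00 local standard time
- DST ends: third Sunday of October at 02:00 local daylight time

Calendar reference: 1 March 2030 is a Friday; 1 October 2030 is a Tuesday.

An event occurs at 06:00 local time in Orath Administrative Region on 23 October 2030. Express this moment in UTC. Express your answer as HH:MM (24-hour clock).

13:00

1 March 2030 is a Friday, so the first Sunday is March 3 and the third is March 17.
1 October 2030 is a Tuesday, so the first Sunday is October 6 and the third is October 20.
23 October 2030 does not fall between 17 March and 20 October, so daylight saving is not in effect and Orath Administrative Region is at UTC−07:00.
06:00 local + 7h = 13:00 UTC.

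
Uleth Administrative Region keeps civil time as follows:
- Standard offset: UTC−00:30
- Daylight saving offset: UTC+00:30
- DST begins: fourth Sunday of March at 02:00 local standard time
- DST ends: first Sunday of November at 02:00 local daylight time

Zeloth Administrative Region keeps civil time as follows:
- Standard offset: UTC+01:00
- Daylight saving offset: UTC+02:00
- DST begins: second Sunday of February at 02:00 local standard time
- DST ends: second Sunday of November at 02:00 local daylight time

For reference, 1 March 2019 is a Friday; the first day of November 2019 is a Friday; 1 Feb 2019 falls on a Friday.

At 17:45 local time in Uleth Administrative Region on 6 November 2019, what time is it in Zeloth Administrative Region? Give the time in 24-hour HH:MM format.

1 March 2019 is a Friday, so the first Sunday is March 3 and the fourth is March 24.
1 November 2019 is a Friday, so the first Sunday is November 3.
6 November 2019 is outside the daylight-saving period (24 March – 3 November), so Uleth Administrative Region is on standard time, UTC−00:30.
17:45 Uleth Administrative Region + 0h30m = 18:15 UTC.
1 February 2019 is a Friday, so the first Sunday is February 3 and the second is February 10.
1 November 2019 is a Friday, so the first Sunday is November 3 and the second is November 10.
At the standard offset (UTC+01:00), 18:15 UTC + 1h = 19:15 Zeloth Administrative Region standard time.
Daylight saving runs 10 February – 10 November; the standard-time date in Zeloth Administrative Region, 6 November 2019, is inside that window, so Zeloth Administrative Region is at UTC+02:00.
18:15 UTC + 2h = 20:15 Zeloth Administrative Region.

20:15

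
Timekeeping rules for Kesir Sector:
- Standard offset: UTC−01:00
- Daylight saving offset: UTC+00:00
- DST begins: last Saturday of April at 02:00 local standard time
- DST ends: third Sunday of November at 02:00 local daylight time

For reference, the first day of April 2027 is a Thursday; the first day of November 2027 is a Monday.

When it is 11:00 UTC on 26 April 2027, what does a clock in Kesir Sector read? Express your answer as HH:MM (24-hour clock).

1 April 2027 is a Thursday, so Saturdays fall on 3, 10, 17, 24; the last is April 24.
1 November 2027 is a Monday, so the first Sunday is November 7 and the third is November 21.
At the standard offset (UTC−01:00), 11:00 UTC − 1h = 10:00 Kesir Sector standard time.
The standard-time date in Kesir Sector, 26 April 2027, lies within the daylight-saving period (24 April – 21 November), so Kesir Sector is on daylight time, UTC+00:00.
11:00 UTC + 0h = 11:00 local.

11:00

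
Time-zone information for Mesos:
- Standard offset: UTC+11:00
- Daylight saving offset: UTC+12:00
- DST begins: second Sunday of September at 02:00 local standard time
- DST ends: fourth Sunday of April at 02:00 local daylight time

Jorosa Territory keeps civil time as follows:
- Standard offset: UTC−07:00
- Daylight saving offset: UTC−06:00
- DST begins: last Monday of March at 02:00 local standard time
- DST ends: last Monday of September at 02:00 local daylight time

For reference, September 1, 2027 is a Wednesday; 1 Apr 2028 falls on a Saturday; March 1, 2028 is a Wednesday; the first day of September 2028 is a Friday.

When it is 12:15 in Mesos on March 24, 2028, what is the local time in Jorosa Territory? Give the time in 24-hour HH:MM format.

17:15

1 September 2027 is a Wednesday, so the first Sunday is September 5 and the second is September 12.
1 April 2028 is a Saturday, so the first Sunday is April 2 and the fourth is April 23.
March 24, 2028 falls between 12 September 2027 and 23 April 2028, so daylight saving is in effect and Mesos is at UTC+12:00.
12:15 Mesos − 12h = 00:15 UTC.
1 March 2028 is a Wednesday, so Mondays fall on 6, 13, 20, 27; the last is March 27.
1 September 2028 is a Friday, so Mondays fall on 4, 11, 18, 25; the last is September 25.
At the standard offset (UTC−07:00), 00:15 UTC − 7h = 17:15 Jorosa Territory standard time (rolling into the previous day, 23 March 2028).
The standard-time date in Jorosa Territory, March 23, 2028, does not fall between 27 March and 25 September, so daylight saving is not in effect and Jorosa Territory is at UTC−07:00.
00:15 UTC − 7h = 17:15 Jorosa Territory (rolling into the previous day, 23 March 2028).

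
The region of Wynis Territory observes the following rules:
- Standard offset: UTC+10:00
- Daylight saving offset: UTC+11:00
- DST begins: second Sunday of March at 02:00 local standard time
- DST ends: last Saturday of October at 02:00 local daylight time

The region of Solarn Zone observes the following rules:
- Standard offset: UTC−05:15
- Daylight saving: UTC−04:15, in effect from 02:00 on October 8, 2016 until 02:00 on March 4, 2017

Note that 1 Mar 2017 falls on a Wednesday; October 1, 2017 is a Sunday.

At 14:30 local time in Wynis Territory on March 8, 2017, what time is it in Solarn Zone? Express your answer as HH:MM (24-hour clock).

1 March 2017 is a Wednesday, so the first Sunday is March 5 and the second is March 12.
1 October 2017 is a Sunday, so Saturdays fall on 7, 14, 21, 28; the last is October 28.
March 8, 2017 does not fall between 12 March and 28 October, so daylight saving is not in effect and Wynis Territory is at UTC+10:00.
14:30 Wynis Territory − 10h = 04:30 UTC.
At the standard offset (UTC−05:15), 04:30 UTC − 5h15m = 23:15 Solarn Zone standard time (rolling into the previous day, 7 March 2017).
The standard-time date in Solarn Zone, March 7, 2017, does not fall between 8 October 2016 and 4 March 2017, so daylight saving is not in effect and Solarn Zone is at UTC−05:15.
04:30 UTC − 5h15m = 23:15 Solarn Zone (rolling into the previous day, 7 March 2017).

23:15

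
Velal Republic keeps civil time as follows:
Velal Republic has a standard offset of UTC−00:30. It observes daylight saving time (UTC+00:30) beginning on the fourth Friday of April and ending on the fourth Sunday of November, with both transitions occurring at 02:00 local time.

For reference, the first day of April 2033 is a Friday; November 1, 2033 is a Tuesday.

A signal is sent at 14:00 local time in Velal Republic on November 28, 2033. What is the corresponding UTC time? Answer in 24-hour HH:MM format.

14:30

1 April 2033 is a Friday, so the first Friday is April 1 and the fourth is April 22.
1 November 2033 is a Tuesday, so the first Sunday is November 6 and the fourth is November 27.
Daylight saving runs 22 April – 27 November; November 28, 2033 is outside that window, so Velal Republic is on standard time at UTC−00:30.
14:00 local + 0h30m = 14:30 UTC.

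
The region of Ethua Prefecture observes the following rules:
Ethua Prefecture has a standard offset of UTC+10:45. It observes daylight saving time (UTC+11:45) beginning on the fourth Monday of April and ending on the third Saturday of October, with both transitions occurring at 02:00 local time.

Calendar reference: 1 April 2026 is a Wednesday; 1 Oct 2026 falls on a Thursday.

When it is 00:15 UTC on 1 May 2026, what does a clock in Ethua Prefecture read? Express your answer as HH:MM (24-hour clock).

1 April 2026 is a Wednesday, so the first Monday is April 6 and the fourth is April 27.
1 October 2026 is a Thursday, so the first Saturday is October 3 and the third is October 17.
At the standard offset (UTC+10:45), 00:15 UTC + 10h45m = 11:00 Ethua Prefecture standard time.
The standard-time date in Ethua Prefecture, 1 May 2026, lies within the daylight-saving period (27 April – 17 October), so Ethua Prefecture is on daylight time, UTC+11:45.
00:15 UTC + 11h45m = 12:00 local.

12:00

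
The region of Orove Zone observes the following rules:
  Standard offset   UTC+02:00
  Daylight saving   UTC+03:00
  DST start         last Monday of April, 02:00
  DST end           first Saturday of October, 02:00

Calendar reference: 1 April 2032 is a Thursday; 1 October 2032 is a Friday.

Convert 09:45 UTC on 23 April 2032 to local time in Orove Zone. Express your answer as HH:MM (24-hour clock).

1 April 2032 is a Thursday, so Mondays fall on 5, 12, 19, 26; the last is April 26.
1 October 2032 is a Friday, so the first Saturday is October 2.
At the standard offset (UTC+02:00), 09:45 UTC + 2h = 11:45 Orove Zone standard time.
Daylight saving runs 26 April – 2 October; the standard-time date in Orove Zone, 23 April 2032, is outside that window, so Orove Zone is on standard time at UTC+02:00.
09:45 UTC + 2h = 11:45 local.

11:45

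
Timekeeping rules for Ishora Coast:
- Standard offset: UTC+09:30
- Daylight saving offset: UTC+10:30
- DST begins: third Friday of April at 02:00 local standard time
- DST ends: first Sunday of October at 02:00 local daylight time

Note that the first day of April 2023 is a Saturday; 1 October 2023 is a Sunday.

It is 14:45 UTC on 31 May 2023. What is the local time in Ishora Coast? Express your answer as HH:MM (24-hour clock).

01:15

1 April 2023 is a Saturday, so the first Friday is April 7 and the third is April 21.
1 October 2023 is a Sunday, so the first Sunday is October 1.
At the standard offset (UTC+09:30), 14:45 UTC + 9h30m = 00:15 Ishora Coast standard time (rolling into the next day, 1 June 2023).
Daylight saving runs 21 April – 1 October; the standard-time date in Ishora Coast, 1 June 2023, is inside that window, so Ishora Coast is at UTC+10:30.
14:45 UTC + 10h30m = 01:15 local (rolling into the next day, 1 June 2023).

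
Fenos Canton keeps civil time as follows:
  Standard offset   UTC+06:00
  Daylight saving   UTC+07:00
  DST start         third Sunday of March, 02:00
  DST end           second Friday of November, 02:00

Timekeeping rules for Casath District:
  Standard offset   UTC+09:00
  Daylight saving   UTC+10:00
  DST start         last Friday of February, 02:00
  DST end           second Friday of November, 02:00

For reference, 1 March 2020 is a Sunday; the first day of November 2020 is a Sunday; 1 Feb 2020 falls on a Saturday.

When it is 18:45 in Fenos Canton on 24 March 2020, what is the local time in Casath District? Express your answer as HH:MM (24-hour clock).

21:45

1 March 2020 is a Sunday, so the first Sunday is March 1 and the third is March 15.
1 November 2020 is a Sunday, so the first Friday is November 6 and the second is November 13.
24 March 2020 falls between 15 March and 13 November, so daylight saving is in effect and Fenos Canton is at UTC+07:00.
18:45 Fenos Canton − 7h = 11:45 UTC.
1 February 2020 is a Saturday, so Fridays fall on 7, 14, 21, 28; the last is February 28.
1 November 2020 is a Sunday, so the first Friday is November 6 and the second is November 13.
At the standard offset (UTC+09:00), 11:45 UTC + 9h = 20:45 Casath District standard time.
The standard-time date in Casath District, 24 March 2020, lies within the daylight-saving period (28 February – 13 November), so Casath District is on daylight time, UTC+10:00.
11:45 UTC + 10h = 21:45 Casath District.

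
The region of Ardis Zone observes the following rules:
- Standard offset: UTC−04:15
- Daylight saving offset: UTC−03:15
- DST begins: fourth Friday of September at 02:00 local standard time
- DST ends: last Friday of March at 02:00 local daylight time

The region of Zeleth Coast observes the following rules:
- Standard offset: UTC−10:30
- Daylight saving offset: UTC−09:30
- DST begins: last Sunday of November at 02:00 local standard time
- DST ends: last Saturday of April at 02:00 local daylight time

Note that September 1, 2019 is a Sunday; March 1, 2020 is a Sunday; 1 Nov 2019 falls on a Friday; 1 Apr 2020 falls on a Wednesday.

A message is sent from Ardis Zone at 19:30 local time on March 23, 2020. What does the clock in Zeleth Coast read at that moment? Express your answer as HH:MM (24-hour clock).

13:15

1 September 2019 is a Sunday, so the first Friday is September 6 and the fourth is September 27.
1 March 2020 is a Sunday, so Fridays fall on 6, 13, 20, 27; the last is March 27.
March 23, 2020 falls between 27 September 2019 and 27 March 2020, so daylight saving is in effect and Ardis Zone is at UTC−03:15.
19:30 Ardis Zone + 3h15m = 22:45 UTC.
1 November 2019 is a Friday, so Sundays fall on 3, 10, 17, 24; the last is November 24.
1 April 2020 is a Wednesday, so Saturdays fall on 4, 11, 18, 25; the last is April 25.
At the standard offset (UTC−10:30), 22:45 UTC − 10h30m = 12:15 Zeleth Coast standard time.
The standard-time date in Zeleth Coast, March 23, 2020, falls between 24 November 2019 and 25 April 2020, so daylight saving is in effect and Zeleth Coast is at UTC−09:30.
22:45 UTC − 9h30m = 13:15 Zeleth Coast.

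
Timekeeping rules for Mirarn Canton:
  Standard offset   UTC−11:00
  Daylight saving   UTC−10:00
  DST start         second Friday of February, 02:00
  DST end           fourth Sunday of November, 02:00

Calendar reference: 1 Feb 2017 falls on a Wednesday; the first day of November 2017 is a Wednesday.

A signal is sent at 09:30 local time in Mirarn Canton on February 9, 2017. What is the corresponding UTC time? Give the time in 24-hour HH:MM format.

20:30

1 February 2017 is a Wednesday, so the first Friday is February 3 and the second is February 10.
1 November 2017 is a Wednesday, so the first Sunday is November 5 and the fourth is November 26.
February 9, 2017 does not fall between 10 February and 26 November, so daylight saving is not in effect and Mirarn Canton is at UTC−11:00.
09:30 local + 11h = 20:30 UTC.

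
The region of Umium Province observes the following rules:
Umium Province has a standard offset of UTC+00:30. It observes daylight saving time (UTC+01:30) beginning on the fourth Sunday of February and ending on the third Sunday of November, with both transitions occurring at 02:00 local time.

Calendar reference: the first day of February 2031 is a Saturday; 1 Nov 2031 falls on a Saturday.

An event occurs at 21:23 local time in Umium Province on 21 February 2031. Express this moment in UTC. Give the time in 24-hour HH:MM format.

20:53

1 February 2031 is a Saturday, so the first Sunday is February 2 and the fourth is February 23.
1 November 2031 is a Saturday, so the first Sunday is November 2 and the third is November 16.
Daylight saving runs 23 February – 16 November; 21 February 2031 is outside that window, so Umium Province is on standard time at UTC+00:30.
21:23 local − 0h30m = 20:53 UTC.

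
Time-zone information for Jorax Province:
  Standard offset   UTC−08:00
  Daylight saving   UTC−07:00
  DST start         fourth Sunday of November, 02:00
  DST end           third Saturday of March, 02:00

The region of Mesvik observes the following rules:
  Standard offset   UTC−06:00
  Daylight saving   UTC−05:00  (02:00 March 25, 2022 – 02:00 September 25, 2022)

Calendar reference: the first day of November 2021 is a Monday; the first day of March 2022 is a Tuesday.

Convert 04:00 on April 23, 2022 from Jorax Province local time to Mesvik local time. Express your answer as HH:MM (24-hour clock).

1 November 2021 is a Monday, so the first Sunday is November 7 and the fourth is November 28.
1 March 2022 is a Tuesday, so the first Saturday is March 5 and the third is March 19.
Daylight saving runs 28 November 2021 – 19 March 2022; April 23, 2022 is outside that window, so Jorax Province is on standard time at UTC−08:00.
04:00 Jorax Province + 8h = 12:00 UTC.
At the standard offset (UTC−06:00), 12:00 UTC − 6h = 06:00 Mesvik standard time.
The standard-time date in Mesvik, April 23, 2022, lies within the daylight-saving period (25 March – 25 September), so Mesvik is on daylight time, UTC−05:00.
12:00 UTC − 5h = 07:00 Mesvik.

07:00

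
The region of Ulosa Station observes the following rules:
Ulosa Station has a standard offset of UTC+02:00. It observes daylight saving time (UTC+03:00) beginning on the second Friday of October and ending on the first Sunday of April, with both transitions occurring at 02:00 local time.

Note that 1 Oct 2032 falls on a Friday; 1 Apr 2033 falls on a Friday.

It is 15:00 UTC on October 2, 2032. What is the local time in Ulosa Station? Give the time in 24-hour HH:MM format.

1 October 2032 is a Friday, so the first Friday is October 1 and the second is October 8.
1 April 2033 is a Friday, so the first Sunday is April 3.
At the standard offset (UTC+02:00), 15:00 UTC + 2h = 17:00 Ulosa Station standard time.
The standard-time date in Ulosa Station, October 2, 2032, is outside the daylight-saving period (8 October 2032 – 3 April 2033), so Ulosa Station is on standard time, UTC+02:00.
15:00 UTC + 2h = 17:00 local.

17:00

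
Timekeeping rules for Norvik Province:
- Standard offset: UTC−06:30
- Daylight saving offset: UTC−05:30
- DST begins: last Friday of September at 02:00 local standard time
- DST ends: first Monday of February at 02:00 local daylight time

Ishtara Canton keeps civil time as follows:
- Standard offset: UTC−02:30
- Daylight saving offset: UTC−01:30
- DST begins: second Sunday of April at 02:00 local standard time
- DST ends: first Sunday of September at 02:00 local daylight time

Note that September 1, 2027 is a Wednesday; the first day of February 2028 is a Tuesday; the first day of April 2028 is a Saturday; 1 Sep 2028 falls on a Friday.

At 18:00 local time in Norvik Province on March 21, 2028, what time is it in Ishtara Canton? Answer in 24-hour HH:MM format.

22:00

1 September 2027 is a Wednesday, so Fridays fall on 3, 10, 17, 24; the last is September 24.
1 February 2028 is a Tuesday, so the first Monday is February 7.
Daylight saving runs 24 September 2027 – 7 February 2028; March 21, 2028 is outside that window, so Norvik Province is on standard time at UTC−06:30.
18:00 Norvik Province + 6h30m = 00:30 UTC (rolling into the next day, 22 March 2028).
1 April 2028 is a Saturday, so the first Sunday is April 2 and the second is April 9.
1 September 2028 is a Friday, so the first Sunday is September 3.
At the standard offset (UTC−02:30), 00:30 UTC − 2h30m = 22:00 Ishtara Canton standard time (rolling into the previous day, 21 March 2028).
Daylight saving runs 9 April – 3 September; the standard-time date in Ishtara Canton, March 21, 2028, is outside that window, so Ishtara Canton is on standard time at UTC−02:30.
00:30 UTC − 2h30m = 22:00 Ishtara Canton (rolling into the previous day, 21 March 2028).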